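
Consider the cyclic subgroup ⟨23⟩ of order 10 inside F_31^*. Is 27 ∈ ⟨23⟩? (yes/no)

yes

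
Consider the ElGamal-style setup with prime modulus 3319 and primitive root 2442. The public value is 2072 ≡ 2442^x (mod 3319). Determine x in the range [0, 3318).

1857

Baby-step giant-step with m = ceil(sqrt(3318)) = 58.
Baby table (2442^j mod 3319 for j=0..57):
  0:1  1:2442  2:2440  3:875  4:2633  5:883  6:2255  7:489
  8:2617  9:1639  10:3043  11:3084  12:317  13:787  14:153  15:1898
  16:1592  17:1115  18:1250  19:2339  20:3158  21:1799  22:2121  23:1842
  24:919  25:554  26:2035  27:927  28:176  29:1641  30:1289  31:1326
  32:2067  33:2734  34:1919  35:3089  36:2570  37:3030  38:1209  39:1787
  40:2688  41:2433  42:376  43:2148  44:1396  45:419  46:946  47:108
  48:1535  49:1319  50:1568  51:2249  52:2432  53:1253  54:3027  55:521
  56:1105  57:63
Giant step factor: 2442^(-58) ≡ 2325 (mod 3319).
Scan 2072·2325^i mod 3319 for i = 0, 1, …:
  i=0: 2072   i=1: 1531   i=2: 1607   i=3: 2400
  i=4: 761   i=5: 298   i=6: 2498   i=7: 2919
  i=8: 2639   i=9: 2163     …   i=31: 1046
  i=32: 2442
Match at i=32, j=1: x = 32·58 + 1 = 1857.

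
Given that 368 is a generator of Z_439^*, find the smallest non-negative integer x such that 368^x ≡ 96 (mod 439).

195

Baby-step giant-step with m = ceil(sqrt(438)) = 21.
Baby table (368^j mod 439 for j=0..20):
  0:1  1:368  2:212  3:313  4:166  5:67  6:72  7:156
  8:338  9:147  10:99  11:434  12:355  13:257  14:191  15:48
  16:104  17:79  18:98  19:66  20:143
Giant step factor: 368^(-21) ≡ 243 (mod 439).
Scan 96·243^i mod 439 for i = 0, 1, …:
  i=0: 96   i=1: 61   i=2: 336   i=3: 433
  i=4: 298   i=5: 418   i=6: 165   i=7: 146
  i=8: 358   i=9: 72
Match at i=9, j=6: x = 9·21 + 6 = 195.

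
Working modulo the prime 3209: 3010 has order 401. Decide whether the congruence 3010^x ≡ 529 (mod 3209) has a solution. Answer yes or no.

529 ∈ ⟨3010⟩ iff 529^401 ≡ 1 (mod 3209), since |⟨3010⟩| = 401.
529^401 mod 3209 = 1.
Since 1 = 1, 529 lies in the subgroup.

yes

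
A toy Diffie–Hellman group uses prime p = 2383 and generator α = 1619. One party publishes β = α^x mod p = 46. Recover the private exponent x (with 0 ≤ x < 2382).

908

Baby-step giant-step with m = ceil(sqrt(2382)) = 49.
Baby table (1619^j mod 2383 for j=0..48):
  0:1  1:1619  2:2244  3:1344  4:257  5:1441  6:22  7:2256
  8:1708  9:972  10:888  11:723  12:484  13:1972  14:1831  15:2320
  16:472  17:1608  18:1116  19:490  20:2154  21:997  22:852  23:2014
  24:722  25:1248  26:2111  27:487  28:2063  29:1414  30:1586  31:1243
  32:1165  33:1182  34:109  35:129  36:1530  37:1133  38:1800  39:2174
  40:15  41:455  42:298  43:1096  44:1472  45:168  46:330  47:478
  48:1790
Giant step factor: 1619^(-49) ≡ 1107 (mod 2383).
Scan 46·1107^i mod 2383 for i = 0, 1, …:
  i=0: 46   i=1: 879   i=2: 789   i=3: 1245
  i=4: 841   i=5: 1617   i=6: 386   i=7: 745
  i=8: 197   i=9: 1226     …   i=17: 1935
  i=18: 2111
Match at i=18, j=26: x = 18·49 + 26 = 908.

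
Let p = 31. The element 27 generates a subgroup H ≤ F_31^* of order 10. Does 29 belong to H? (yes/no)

⟨27⟩ has order 10; its elements mod 31 are {1, 2, 4, 8, 15, 16, 23, 27, 29, 30}.
29 is in this set.

yes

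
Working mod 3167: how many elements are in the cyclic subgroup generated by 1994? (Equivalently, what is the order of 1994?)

3166

The order of 1994 must divide p − 1 = 3166 = 2 · 1583.
Divisors: 1, 2, 1583, 3166.
Check each in increasing order: 1994^1 ≡ 1994;  1994^2 ≡ 1451;  1994^1583 ≡ 3166;  1994^3166 ≡ 1.
Smallest exponent giving 1 is 3166.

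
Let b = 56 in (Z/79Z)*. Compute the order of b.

6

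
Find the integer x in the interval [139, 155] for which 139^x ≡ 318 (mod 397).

154

Compute 139^139 mod 397 = 28, then multiply by 139 repeatedly:
  139^139=28  139^140=319  139^141=274  139^142=371  139^143=356
  139^144=256  139^145=251  139^146=350  139^147=216  139^148=249
  139^149=72  139^150=83  139^151=24  139^152=160  139^153=8
  139^154=318
Found 318 at exponent 154.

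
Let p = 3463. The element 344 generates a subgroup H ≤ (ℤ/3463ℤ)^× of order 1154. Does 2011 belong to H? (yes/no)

no

2011 ∈ ⟨344⟩ iff 2011^1154 ≡ 1 (mod 3463), since |⟨344⟩| = 1154.
2011^1154 mod 3463 = 367.
Since 367 ≠ 1, 2011 does not lie in the subgroup.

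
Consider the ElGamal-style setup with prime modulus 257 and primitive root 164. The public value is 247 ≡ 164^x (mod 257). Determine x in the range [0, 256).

189

Baby-step giant-step with m = ceil(sqrt(256)) = 16.
Baby table (164^j mod 257 for j=0..15):
  0:1  1:164  2:168  3:53  4:211  5:166  6:239  7:132
  8:60  9:74  10:57  11:96  12:67  13:194  14:205  15:210
Giant step factor: 164^(-16) ≡ 129 (mod 257).
Scan 247·129^i mod 257 for i = 0, 1, …:
  i=0: 247   i=1: 252   i=2: 126   i=3: 63
  i=4: 160   i=5: 80   i=6: 40   i=7: 20
  i=8: 10   i=9: 5   i=10: 131   i=11: 194
Match at i=11, j=13: x = 11·16 + 13 = 189.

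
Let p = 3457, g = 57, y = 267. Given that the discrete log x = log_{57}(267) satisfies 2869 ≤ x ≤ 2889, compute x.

2873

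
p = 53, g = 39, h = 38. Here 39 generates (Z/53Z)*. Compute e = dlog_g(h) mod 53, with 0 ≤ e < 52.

6

Baby-step giant-step with m = ceil(sqrt(52)) = 8.
Baby table (39^j mod 53 for j=0..7):
  0:1  1:39  2:37  3:12  4:44  5:20  6:38  7:51
Giant step factor: 39^(-8) ≡ 36 (mod 53).
Scan 38·36^i mod 53 for i = 0, 1, …:
  i=0: 38
Match at i=0, j=6: e = 0·8 + 6 = 6.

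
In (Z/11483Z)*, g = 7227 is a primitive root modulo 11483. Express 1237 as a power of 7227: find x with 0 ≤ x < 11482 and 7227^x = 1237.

9198

Baby-step giant-step with m = ceil(sqrt(11482)) = 108.
Baby table (7227^j mod 11483 for j=0..107):
  0:1  1:7227  2:4845  3:3148  4:2773  5:2636  6:75  7:2324
  8:7402  9:6440  10:1281  11:2489  12:5625  13:2055  14:3966  15:714
  16:4211  17:2947  18:8487  19:4846  20:10375  21:7618  22:5784  23:2848
  24:4960  25:7477  26:8764  27:8683  28:8929  29:6906  30:4544  31:9591
  32:2769  33:8177  34:3661  35:1215  36:7793  37:7379  38:981  39:4676
  40:10466  41:10744  42:10325  43:2241  44:4677  45:6210  46:4106  47:1990
  48:5014  49:7313  50:6285  51:6430  52:9392  53:11454  54:8594  55:8774
  56:572  57:11447  58:3937  59:9308  60:1502  61:3519  62:8451  63:8783
  64:8200  65:9120  66:9303  67:11299  68:2260  69:4194  70:6401  71:6503
  72:8745  73:9166  74:8738  75:4509  76:9272  77:5439  78:1344  79:9953
  80:819  81:5168  82:6420  83:6020  84:8936  85:80  86:4010  87:8661
  88:10697  89:3663  90:4186  91:6000  92:2192  93:6527  94:9948  95:10616
  96:3909  97:2163  98:3638  99:7239  100:11188  101:3873  102:6100  103:1463
  104:8741  105:3224  106:841  107:3400
Giant step factor: 7227^(-108) ≡ 7363 (mod 11483).
Scan 1237·7363^i mod 11483 for i = 0, 1, …:
  i=0: 1237   i=1: 2012   i=2: 1286   i=3: 6826
  i=4: 10230   i=5: 6493   i=6: 4230   i=7: 3594
  i=8: 5790   i=9: 6874     …   i=84: 9778
  i=85: 8487
Match at i=85, j=18: x = 85·108 + 18 = 9198.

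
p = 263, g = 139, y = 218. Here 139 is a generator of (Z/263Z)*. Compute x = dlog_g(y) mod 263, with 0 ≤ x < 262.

Baby-step giant-step with m = ceil(sqrt(262)) = 17.
Baby table (139^j mod 263 for j=0..16):
  0:1  1:139  2:122  3:126  4:156  5:118  6:96  7:194
  8:140  9:261  10:248  11:19  12:11  13:214  14:27  15:71
  16:138
Giant step factor: 139^(-17) ≡ 232 (mod 263).
Scan 218·232^i mod 263 for i = 0, 1, …:
  i=0: 218   i=1: 80   i=2: 150   i=3: 84
  i=4: 26   i=5: 246   i=6: 1
Match at i=6, j=0: x = 6·17 + 0 = 102.

102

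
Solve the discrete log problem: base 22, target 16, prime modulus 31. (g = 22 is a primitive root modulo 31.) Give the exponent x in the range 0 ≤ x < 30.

Successive powers of 22 modulo 31:
  22^0=1  22^1=22  22^2=19  22^3=15  22^4=20  22^5=6
  22^6=8  22^7=21  22^8=28  22^9=27  22^10=5  22^11=17
  22^12=2  22^13=13  22^14=7  22^15=30  22^16=9  22^17=12
  22^18=16
So 22^18 ≡ 16 (mod 31), giving x = 18.

18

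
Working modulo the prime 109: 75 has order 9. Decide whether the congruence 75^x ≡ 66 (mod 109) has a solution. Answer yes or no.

66 ∈ ⟨75⟩ iff 66^9 ≡ 1 (mod 109), since |⟨75⟩| = 9.
66^9 mod 109 = 1.
Since 1 = 1, 66 lies in the subgroup.

yes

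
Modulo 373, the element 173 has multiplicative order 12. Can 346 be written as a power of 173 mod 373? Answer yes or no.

⟨173⟩ has order 12; its elements mod 373 are {1, 69, 88, 89, 104, 173, 200, 269, 284, 285, 304, 372}.
346 is not in this set.

no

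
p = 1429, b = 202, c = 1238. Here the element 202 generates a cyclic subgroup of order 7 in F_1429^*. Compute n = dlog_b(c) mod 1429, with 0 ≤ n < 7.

6

Successive powers of 202 modulo 1429:
  202^0=1  202^1=202  202^2=792  202^3=1365  202^4=1362  202^5=756
  202^6=1238
So 202^6 ≡ 1238 (mod 1429), giving n = 6.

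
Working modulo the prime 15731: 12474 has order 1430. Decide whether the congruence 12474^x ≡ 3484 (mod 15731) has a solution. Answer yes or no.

no

3484 ∈ ⟨12474⟩ iff 3484^1430 ≡ 1 (mod 15731), since |⟨12474⟩| = 1430.
3484^1430 mod 15731 = 10514.
Since 10514 ≠ 1, 3484 does not lie in the subgroup.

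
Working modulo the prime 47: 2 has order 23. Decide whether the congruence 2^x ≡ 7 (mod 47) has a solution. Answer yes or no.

yes

7 ∈ ⟨2⟩ iff 7^23 ≡ 1 (mod 47), since |⟨2⟩| = 23.
7^23 mod 47 = 1.
Since 1 = 1, 7 lies in the subgroup.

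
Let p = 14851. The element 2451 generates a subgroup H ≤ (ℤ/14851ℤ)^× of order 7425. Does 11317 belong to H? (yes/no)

11317 ∈ ⟨2451⟩ iff 11317^7425 ≡ 1 (mod 14851), since |⟨2451⟩| = 7425.
11317^7425 mod 14851 = 1.
Since 1 = 1, 11317 lies in the subgroup.

yes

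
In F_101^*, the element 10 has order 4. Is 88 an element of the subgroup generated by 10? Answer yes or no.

no

88 ∈ ⟨10⟩ iff 88^4 ≡ 1 (mod 101), since |⟨10⟩| = 4.
88^4 mod 101 = 79.
Since 79 ≠ 1, 88 does not lie in the subgroup.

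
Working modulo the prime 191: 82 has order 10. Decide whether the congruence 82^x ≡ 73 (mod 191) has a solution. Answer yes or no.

no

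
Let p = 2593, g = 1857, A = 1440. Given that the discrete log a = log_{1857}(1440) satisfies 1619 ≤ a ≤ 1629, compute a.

1619

Compute 1857^1619 mod 2593 = 1440, then multiply by 1857 repeatedly:
  1857^1619=1440
Found 1440 at exponent 1619.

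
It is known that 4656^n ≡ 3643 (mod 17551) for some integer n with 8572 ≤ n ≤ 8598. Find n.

Compute 4656^8572 mod 17551 = 753, then multiply by 4656 repeatedly:
  4656^8572=753  4656^8573=13319  4656^8574=5581  4656^8575=9656  4656^8576=10225
  4656^8577=9288  4656^8578=16815  4656^8579=13180  4656^8580=7784  4656^8581=17040
  4656^8582=7720  4656^8583=17423  4656^8584=766  4656^8585=3643
Found 3643 at exponent 8585.

8585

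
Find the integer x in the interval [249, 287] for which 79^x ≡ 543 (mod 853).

286

Compute 79^249 mod 853 = 343, then multiply by 79 repeatedly:
  79^249=343  79^250=654  79^251=486  79^252=9  79^253=711
  79^254=724  79^255=45  79^256=143  79^257=208  79^258=225
  79^259=715  79^260=187  79^261=272  79^262=163  79^263=82
  79^264=507  79^265=815  79^266=410  79^267=829  79^268=663
  79^269=344  79^270=733  79^271=756  79^272=14  79^273=253
  79^274=368  79^275=70  79^276=412  79^277=134  79^278=350
  79^279=354  79^280=670  79^281=44  79^282=64  79^283=791
  79^284=220  79^285=320  79^286=543
Found 543 at exponent 286.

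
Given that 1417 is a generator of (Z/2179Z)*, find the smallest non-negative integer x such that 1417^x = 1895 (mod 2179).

1110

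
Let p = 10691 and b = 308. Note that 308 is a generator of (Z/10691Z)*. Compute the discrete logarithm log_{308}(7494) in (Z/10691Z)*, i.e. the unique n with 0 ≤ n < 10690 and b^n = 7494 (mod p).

7442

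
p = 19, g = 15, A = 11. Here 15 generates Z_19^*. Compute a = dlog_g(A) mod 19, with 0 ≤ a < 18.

Successive powers of 15 modulo 19:
  15^0=1  15^1=15  15^2=16  15^3=12  15^4=9  15^5=2
  15^6=11
So 15^6 ≡ 11 (mod 19), giving a = 6.

6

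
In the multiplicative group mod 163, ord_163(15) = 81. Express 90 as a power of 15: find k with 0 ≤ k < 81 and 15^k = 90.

34

Baby-step giant-step with m = ceil(sqrt(81)) = 9.
Baby table (15^j mod 163 for j=0..8):
  0:1  1:15  2:62  3:115  4:95  5:121  6:22  7:4
  8:60
Giant step factor: 15^(-9) ≡ 140 (mod 163).
Scan 90·140^i mod 163 for i = 0, 1, …:
  i=0: 90   i=1: 49   i=2: 14   i=3: 4
Match at i=3, j=7: k = 3·9 + 7 = 34.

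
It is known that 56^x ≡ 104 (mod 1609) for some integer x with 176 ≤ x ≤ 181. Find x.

Compute 56^176 mod 1609 = 104, then multiply by 56 repeatedly:
  56^176=104
Found 104 at exponent 176.

176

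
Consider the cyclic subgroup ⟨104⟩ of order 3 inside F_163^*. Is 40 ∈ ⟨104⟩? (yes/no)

⟨104⟩ has order 3; its elements mod 163 are {1, 58, 104}.
40 is not in this set.

no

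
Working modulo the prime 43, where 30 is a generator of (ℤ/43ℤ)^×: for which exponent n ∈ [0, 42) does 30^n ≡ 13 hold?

Baby-step giant-step with m = ceil(sqrt(42)) = 7.
Baby table (30^j mod 43 for j=0..6):
  0:1  1:30  2:40  3:39  4:9  5:12  6:16
Giant step factor: 30^(-7) ≡ 37 (mod 43).
Scan 13·37^i mod 43 for i = 0, 1, …:
  i=0: 13   i=1: 8   i=2: 38   i=3: 30
Match at i=3, j=1: n = 3·7 + 1 = 22.

22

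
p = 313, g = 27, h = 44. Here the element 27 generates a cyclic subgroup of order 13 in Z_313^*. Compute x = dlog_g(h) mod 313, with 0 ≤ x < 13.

6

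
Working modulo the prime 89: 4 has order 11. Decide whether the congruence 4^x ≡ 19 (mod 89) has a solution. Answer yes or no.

no

⟨4⟩ has order 11; its elements mod 89 are {1, 2, 4, 8, 16, 32, 39, 45, 64, 67, 78}.
19 is not in this set.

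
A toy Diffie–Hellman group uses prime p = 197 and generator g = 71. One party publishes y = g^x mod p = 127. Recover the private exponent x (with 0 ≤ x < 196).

Baby-step giant-step with m = ceil(sqrt(196)) = 14.
Baby table (71^j mod 197 for j=0..13):
  0:1  1:71  2:116  3:159  4:60  5:123  6:65  7:84
  8:54  9:91  10:157  11:115  12:88  13:141
Giant step factor: 71^(-14) ≡ 93 (mod 197).
Scan 127·93^i mod 197 for i = 0, 1, …:
  i=0: 127   i=1: 188   i=2: 148   i=3: 171
  i=4: 143   i=5: 100   i=6: 41   i=7: 70
  i=8: 9   i=9: 49   i=10: 26   i=11: 54
Match at i=11, j=8: x = 11·14 + 8 = 162.

162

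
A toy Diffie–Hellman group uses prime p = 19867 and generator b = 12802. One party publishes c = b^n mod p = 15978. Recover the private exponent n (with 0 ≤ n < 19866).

924

Baby-step giant-step with m = ceil(sqrt(19866)) = 141.
Baby table (12802^j mod 19867 for j=0..140):
  0:1  1:12802  2:8321  3:18455  4:2546  5:12012  6:7044  7:975
  8:5474  9:7239  10:13990  11:18842  12:10037  13:13785  14:16876  15:12794
  16:5240  17:11488  18:13842  19:11511  20:10283  21:4224  22:17541  23:3181
  24:15679  25:6257  26:18237  27:12957  28:5931  29:16855  30:2223  31:9302
  32:1406  33:110  34:17530  35:1428  36:3616  37:1922  38:10098  39:27
  40:7915  41:6130  42:1610  43:9141  44:6452  45:11385  46:6458  47:8729
  48:16650  49:257  50:12059  51:12728  52:14589  53:18578  54:7699  55:2411
  56:12171  57:16128  58:12792  59:19370  60:14713  61:16666  62:6419  63:6126
  64:10003  65:15591  66:12100  67:1201  68:18011  69:420  70:12750  71:18095
  72:2970  73:16369  74:18689  75:18164  76:12160  77:14375  78:729  79:15035
  80:6574  81:3736  82:8403  83:15268  84:9390  85:15430  86:17146  87:12476
  88:6939  89:7721  90:5917  91:16430  92:4931  93:9203  94:5496  95:10745
  96:18249  97:7645  98:6448  99:19778  100:12908  101:14377  102:6466  103:11810
  104:3750  105:8828  106:12560  107:9489  108:11340  109:6511  110:11757  111:722
  112:4889  113:7928  114:13620  115:10448  116:10652  117:19683  118:8605  119:18562
  120:1537  121:8344  122:14896  123:15126  124:19270  125:6001  126:18980  127:8550
  128:9797  129:823  130:6536  131:13935  132:10077  133:9323  134:11977  135:15915
  136:7745  137:15160  138:17464  139:10777  140:10706
Giant step factor: 12802^(-141) ≡ 1685 (mod 19867).
Scan 15978·1685^i mod 19867 for i = 0, 1, …:
  i=0: 15978   i=1: 3145   i=2: 14703   i=3: 406
  i=4: 8632   i=5: 2276   i=6: 729
Match at i=6, j=78: n = 6·141 + 78 = 924.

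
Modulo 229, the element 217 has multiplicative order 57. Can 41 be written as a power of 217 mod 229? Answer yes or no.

no

41 ∈ ⟨217⟩ iff 41^57 ≡ 1 (mod 229), since |⟨217⟩| = 57.
41^57 mod 229 = 107.
Since 107 ≠ 1, 41 does not lie in the subgroup.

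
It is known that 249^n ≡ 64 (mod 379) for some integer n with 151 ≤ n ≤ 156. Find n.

156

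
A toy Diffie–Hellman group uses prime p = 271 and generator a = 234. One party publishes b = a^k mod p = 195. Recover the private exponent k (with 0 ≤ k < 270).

Successive powers of 234 modulo 271:
  234^0=1  234^1=234  234^2=14  234^3=24  234^4=196  234^5=65
  234^6=34  234^7=97  234^8=205  234^9=3  234^10=160  234^11=42
  234^12=72  234^13=46  234^14=195
So 234^14 ≡ 195 (mod 271), giving k = 14.

14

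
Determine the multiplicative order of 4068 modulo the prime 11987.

5993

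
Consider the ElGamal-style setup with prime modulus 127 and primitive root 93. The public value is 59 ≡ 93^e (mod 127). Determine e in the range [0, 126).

Baby-step giant-step with m = ceil(sqrt(126)) = 12.
Baby table (93^j mod 127 for j=0..11):
  0:1  1:93  2:13  3:66  4:42  5:96  6:38  7:105
  8:113  9:95  10:72  11:92
Giant step factor: 93^(-12) ≡ 100 (mod 127).
Scan 59·100^i mod 127 for i = 0, 1, …:
  i=0: 59   i=1: 58   i=2: 85   i=3: 118
  i=4: 116   i=5: 43   i=6: 109   i=7: 105
Match at i=7, j=7: e = 7·12 + 7 = 91.

91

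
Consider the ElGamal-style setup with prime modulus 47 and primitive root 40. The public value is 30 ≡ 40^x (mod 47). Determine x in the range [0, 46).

35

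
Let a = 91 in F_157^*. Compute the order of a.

The order of 91 must divide p − 1 = 156 = 2^2 · 3 · 13.
Divisors: 1, 2, 3, 4, 6, 12, 13, 26, 39, 52, 78, 156.
Check each in increasing order: 91^1 ≡ 91;  91^2 ≡ 117;  91^3 ≡ 128;  91^4 ≡ 30;  91^6 ≡ 56;  91^12 ≡ 153;  91^13 ≡ 107;  91^26 ≡ 145;  91^39 ≡ 129;  91^52 ≡ 144;  91^78 ≡ 156;  91^156 ≡ 1.
Smallest exponent giving 1 is 156.

156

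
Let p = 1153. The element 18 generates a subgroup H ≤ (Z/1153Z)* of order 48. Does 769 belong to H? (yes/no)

no

769 ∈ ⟨18⟩ iff 769^48 ≡ 1 (mod 1153), since |⟨18⟩| = 48.
769^48 mod 1153 = 87.
Since 87 ≠ 1, 769 does not lie in the subgroup.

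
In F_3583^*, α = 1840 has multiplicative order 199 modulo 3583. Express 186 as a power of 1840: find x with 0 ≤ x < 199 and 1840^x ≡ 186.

179

Baby-step giant-step with m = ceil(sqrt(199)) = 15.
Baby table (1840^j mod 3583 for j=0..14):
  0:1  1:1840  2:3248  3:3459  4:1152  5:2127  6:1044  7:472
  8:1394  9:3115  10:2383  11:2711  12:704  13:1897  14:638
Giant step factor: 1840^(-15) ≡ 1492 (mod 3583).
Scan 186·1492^i mod 3583 for i = 0, 1, …:
  i=0: 186   i=1: 1621   i=2: 7   i=3: 3278
  i=4: 3564   i=5: 316   i=6: 2099   i=7: 166
  i=8: 445   i=9: 1085   i=10: 2887   i=11: 638
Match at i=11, j=14: x = 11·15 + 14 = 179.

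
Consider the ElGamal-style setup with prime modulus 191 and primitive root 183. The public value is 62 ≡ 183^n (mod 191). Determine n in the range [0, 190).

47

Baby-step giant-step with m = ceil(sqrt(190)) = 14.
Baby table (183^j mod 191 for j=0..13):
  0:1  1:183  2:64  3:61  4:85  5:84  6:92  7:28
  8:158  9:73  10:180  11:88  12:60  13:93
Giant step factor: 183^(-14) ≡ 86 (mod 191).
Scan 62·86^i mod 191 for i = 0, 1, …:
  i=0: 62   i=1: 175   i=2: 152   i=3: 84
Match at i=3, j=5: n = 3·14 + 5 = 47.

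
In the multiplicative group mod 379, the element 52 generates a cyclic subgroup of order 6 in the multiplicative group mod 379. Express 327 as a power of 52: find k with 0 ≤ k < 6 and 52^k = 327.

4

Successive powers of 52 modulo 379:
  52^0=1  52^1=52  52^2=51  52^3=378  52^4=327
So 52^4 ≡ 327 (mod 379), giving k = 4.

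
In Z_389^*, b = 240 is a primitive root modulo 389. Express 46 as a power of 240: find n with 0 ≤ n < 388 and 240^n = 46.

334

Baby-step giant-step with m = ceil(sqrt(388)) = 20.
Baby table (240^j mod 389 for j=0..19):
  0:1  1:240  2:28  3:107  4:6  5:273  6:168  7:253
  8:36  9:82  10:230  11:351  12:216  13:103  14:213  15:161
  16:129  17:229  18:111  19:188
Giant step factor: 240^(-20) ≡ 97 (mod 389).
Scan 46·97^i mod 389 for i = 0, 1, …:
  i=0: 46   i=1: 183   i=2: 246   i=3: 133
  i=4: 64   i=5: 373   i=6: 4   i=7: 388
  i=8: 292   i=9: 316     …   i=15: 315
  i=16: 213
Match at i=16, j=14: n = 16·20 + 14 = 334.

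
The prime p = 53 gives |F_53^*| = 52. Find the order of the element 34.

52

The order of 34 must divide p − 1 = 52 = 2^2 · 13.
Divisors: 1, 2, 4, 13, 26, 52.
Check each in increasing order: 34^1 ≡ 34;  34^2 ≡ 43;  34^4 ≡ 47;  34^13 ≡ 23;  34^26 ≡ 52;  34^52 ≡ 1.
Smallest exponent giving 1 is 52.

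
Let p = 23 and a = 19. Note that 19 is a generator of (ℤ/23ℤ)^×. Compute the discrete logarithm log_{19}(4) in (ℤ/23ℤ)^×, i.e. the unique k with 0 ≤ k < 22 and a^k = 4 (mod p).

Successive powers of 19 modulo 23:
  19^0=1  19^1=19  19^2=16  19^3=5  19^4=3  19^5=11
  19^6=2  19^7=15  19^8=9  19^9=10  19^10=6  19^11=22
  19^12=4
So 19^12 ≡ 4 (mod 23), giving k = 12.

12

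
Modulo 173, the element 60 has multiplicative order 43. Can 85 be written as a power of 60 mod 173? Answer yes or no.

85 ∈ ⟨60⟩ iff 85^43 ≡ 1 (mod 173), since |⟨60⟩| = 43.
85^43 mod 173 = 1.
Since 1 = 1, 85 lies in the subgroup.

yes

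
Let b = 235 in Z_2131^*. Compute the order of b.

30

The order of 235 must divide p − 1 = 2130 = 2 · 3 · 5 · 71.
Divisors: 1, 2, 3, 5, 6, 10, 15, 30, 71, 142, 213, 355, 426, 710, 1065, 2130.
Check each in increasing order: 235^1 ≡ 235;  235^2 ≡ 1950;  235^3 ≡ 85;  235^5 ≡ 1663;  235^6 ≡ 832;  235^10 ≡ 1662;  235^15 ≡ 2130;  235^30 ≡ 1.
Smallest exponent giving 1 is 30.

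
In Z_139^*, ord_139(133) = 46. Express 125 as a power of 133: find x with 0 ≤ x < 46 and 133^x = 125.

16

Successive powers of 133 modulo 139:
  133^0=1  133^1=133  133^2=36  133^3=62  133^4=45  133^5=8
  133^6=91  133^7=10  133^8=79  133^9=82  133^10=64  133^11=33
  133^12=80  133^13=76  133^14=100  133^15=95  133^16=125
So 133^16 ≡ 125 (mod 139), giving x = 16.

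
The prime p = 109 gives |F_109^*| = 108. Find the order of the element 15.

27

The order of 15 must divide p − 1 = 108 = 2^2 · 3^3.
Divisors: 1, 2, 3, 4, 6, 9, 12, 18, 27, 36, 54, 108.
Check each in increasing order: 15^1 ≡ 15;  15^2 ≡ 7;  15^3 ≡ 105;  15^4 ≡ 49;  15^6 ≡ 16;  15^9 ≡ 45;  15^12 ≡ 38;  15^18 ≡ 63;  15^27 ≡ 1.
Smallest exponent giving 1 is 27.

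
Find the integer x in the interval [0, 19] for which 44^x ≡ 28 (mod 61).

Compute 44^0 mod 61 = 1, then multiply by 44 repeatedly:
  44^0=1  44^1=44  44^2=45  44^3=28
Found 28 at exponent 3.

3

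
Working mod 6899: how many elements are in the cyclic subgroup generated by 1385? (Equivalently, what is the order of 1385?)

6898

The order of 1385 must divide p − 1 = 6898 = 2 · 3449.
Divisors: 1, 2, 3449, 6898.
Check each in increasing order: 1385^1 ≡ 1385;  1385^2 ≡ 303;  1385^3449 ≡ 6898;  1385^6898 ≡ 1.
Smallest exponent giving 1 is 6898.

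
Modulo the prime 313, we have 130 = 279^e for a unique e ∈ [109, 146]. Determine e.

Compute 279^109 mod 313 = 92, then multiply by 279 repeatedly:
  279^109=92  279^110=2  279^111=245  279^112=121  279^113=268
  279^114=278  279^115=251  279^116=230  279^117=5  279^118=143
  279^119=146  279^120=44  279^121=69  279^122=158  279^123=262
  279^124=169  279^125=201  279^126=52  279^127=110  279^128=16
  279^129=82  279^130=29  279^131=266  279^132=33  279^133=130
Found 130 at exponent 133.

133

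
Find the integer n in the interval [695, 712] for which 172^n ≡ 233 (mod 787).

Compute 172^695 mod 787 = 590, then multiply by 172 repeatedly:
  172^695=590  172^696=744  172^697=474  172^698=467  172^699=50
  172^700=730  172^701=427  172^702=253  172^703=231  172^704=382
  172^705=383  172^706=555  172^707=233
Found 233 at exponent 707.

707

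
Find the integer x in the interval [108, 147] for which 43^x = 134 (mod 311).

Compute 43^108 mod 311 = 107, then multiply by 43 repeatedly:
  43^108=107  43^109=247  43^110=47  43^111=155  43^112=134
Found 134 at exponent 112.

112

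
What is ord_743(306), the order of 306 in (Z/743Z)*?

The order of 306 must divide p − 1 = 742 = 2 · 7 · 53.
Divisors: 1, 2, 7, 14, 53, 106, 371, 742.
Check each in increasing order: 306^1 ≡ 306;  306^2 ≡ 18;  306^7 ≡ 649;  306^14 ≡ 663;  306^53 ≡ 232;  306^106 ≡ 328;  306^371 ≡ 742;  306^742 ≡ 1.
Smallest exponent giving 1 is 742.

742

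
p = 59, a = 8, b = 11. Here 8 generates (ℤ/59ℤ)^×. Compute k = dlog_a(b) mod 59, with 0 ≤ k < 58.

Baby-step giant-step with m = ceil(sqrt(58)) = 8.
Baby table (8^j mod 59 for j=0..7):
  0:1  1:8  2:5  3:40  4:25  5:23  6:7  7:56
Giant step factor: 8^(-8) ≡ 27 (mod 59).
Scan 11·27^i mod 59 for i = 0, 1, …:
  i=0: 11   i=1: 2   i=2: 54   i=3: 42
  i=4: 13   i=5: 56
Match at i=5, j=7: k = 5·8 + 7 = 47.

47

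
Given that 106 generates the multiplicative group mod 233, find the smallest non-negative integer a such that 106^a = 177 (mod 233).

Baby-step giant-step with m = ceil(sqrt(232)) = 16.
Baby table (106^j mod 233 for j=0..15):
  0:1  1:106  2:52  3:153  4:141  5:34  6:109  7:137
  8:76  9:134  10:224  11:211  12:231  13:21  14:129  15:160
Giant step factor: 106^(-16) ≡ 19 (mod 233).
Scan 177·19^i mod 233 for i = 0, 1, …:
  i=0: 177   i=1: 101   i=2: 55   i=3: 113
  i=4: 50   i=5: 18   i=6: 109
Match at i=6, j=6: a = 6·16 + 6 = 102.

102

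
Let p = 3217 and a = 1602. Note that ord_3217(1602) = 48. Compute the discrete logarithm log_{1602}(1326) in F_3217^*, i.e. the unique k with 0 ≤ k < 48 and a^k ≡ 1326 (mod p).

9

Successive powers of 1602 modulo 3217:
  1602^0=1  1602^1=1602  1602^2=2455  1602^3=1736  1602^4=1584  1602^5=2572
  1602^6=2584  1602^7=2506  1602^8=3013  1602^9=1326
So 1602^9 ≡ 1326 (mod 3217), giving k = 9.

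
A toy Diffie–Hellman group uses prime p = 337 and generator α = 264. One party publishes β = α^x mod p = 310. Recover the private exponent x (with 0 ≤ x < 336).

78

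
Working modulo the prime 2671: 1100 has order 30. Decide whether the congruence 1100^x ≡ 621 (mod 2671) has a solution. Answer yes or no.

no

621 ∈ ⟨1100⟩ iff 621^30 ≡ 1 (mod 2671), since |⟨1100⟩| = 30.
621^30 mod 2671 = 2062.
Since 2062 ≠ 1, 621 does not lie in the subgroup.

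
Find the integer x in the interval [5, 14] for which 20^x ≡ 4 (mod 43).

6

Compute 20^5 mod 43 = 26, then multiply by 20 repeatedly:
  20^5=26  20^6=4
Found 4 at exponent 6.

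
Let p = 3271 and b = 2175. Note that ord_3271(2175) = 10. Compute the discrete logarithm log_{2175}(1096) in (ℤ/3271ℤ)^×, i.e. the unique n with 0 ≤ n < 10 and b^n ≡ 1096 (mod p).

6

Successive powers of 2175 modulo 3271:
  2175^0=1  2175^1=2175  2175^2=759  2175^3=2241  2175^4=385  2175^5=3270
  2175^6=1096
So 2175^6 ≡ 1096 (mod 3271), giving n = 6.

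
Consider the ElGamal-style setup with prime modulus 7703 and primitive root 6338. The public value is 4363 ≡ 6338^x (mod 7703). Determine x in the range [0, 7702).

1401

Baby-step giant-step with m = ceil(sqrt(7702)) = 88.
Baby table (6338^j mod 7703 for j=0..87):
  0:1  1:6338  2:6802  3:5088  4:2986  5:6700  6:5664  7:2452
  8:3825  9:1509  10:4619  11:3822  12:5604  13:7322  14:3964  15:4349
  16:2628  17:2378  18:4696  19:6559  20:5554  21:6245  22:2796  23:4148
  24:7388  25:6310  26:6507  27:7207  28:6879  29:122  30:2936  31:5623
  32:4496  33:2251  34:882  35:5441  36:6430  37:4470  38:6929  39:1199
  40:4104  41:5824  42:7439  43:6022  44:6774  45:4793  46:5105  47:2890
  48:6789  49:7427  50:6996  51:2180  52:5361  53:85  54:7223  55:445
  56:1112  57:7314  58:7181  59:3854  60:439  61:1599  62:5017  63:7465
  64:1344  65:6457  66:6130  67:5711  68:7624  69:7696  70:1852  71:6307
  72:2899  73:2207  74:7021  75:6570  76:5945  77:4037  78:4843  79:6182
  80:4058  81:6990  82:2667  83:3064  84:369  85:4713  86:6463  87:5643
Giant step factor: 6338^(-88) ≡ 1086 (mod 7703).
Scan 4363·1086^i mod 7703 for i = 0, 1, …:
  i=0: 4363   i=1: 873   i=2: 609   i=3: 6619
  i=4: 1335   i=5: 1646   i=6: 460   i=7: 6568
  i=8: 7573   i=9: 5177     …   i=14: 5922
  i=15: 6990
Match at i=15, j=81: x = 15·88 + 81 = 1401.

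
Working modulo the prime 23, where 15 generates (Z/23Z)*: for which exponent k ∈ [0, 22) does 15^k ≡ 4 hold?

8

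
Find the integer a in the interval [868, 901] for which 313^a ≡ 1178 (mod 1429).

Compute 313^868 mod 1429 = 1028, then multiply by 313 repeatedly:
  313^868=1028  313^869=239  313^870=499  313^871=426  313^872=441
  313^873=849  313^874=1372  313^875=736  313^876=299  313^877=702
  313^878=1089  313^879=755  313^880=530  313^881=126  313^882=855
  313^883=392  313^884=1231  313^885=902  313^886=813  313^887=107
  313^888=624  313^889=968  313^890=36  313^891=1265  313^892=112
  313^893=760  313^894=666  313^895=1253  313^896=643  313^897=1199
  313^898=889  313^899=1031  313^900=1178
Found 1178 at exponent 900.

900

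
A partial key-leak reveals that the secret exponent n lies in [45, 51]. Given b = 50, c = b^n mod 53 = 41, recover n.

47

Compute 50^45 mod 53 = 34, then multiply by 50 repeatedly:
  50^45=34  50^46=4  50^47=41
Found 41 at exponent 47.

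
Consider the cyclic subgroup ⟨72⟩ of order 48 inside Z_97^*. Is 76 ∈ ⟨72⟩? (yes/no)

76 ∈ ⟨72⟩ iff 76^48 ≡ 1 (mod 97), since |⟨72⟩| = 48.
76^48 mod 97 = 96.
Since 96 ≠ 1, 76 does not lie in the subgroup.

no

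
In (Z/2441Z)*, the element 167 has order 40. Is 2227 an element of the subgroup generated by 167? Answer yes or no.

yes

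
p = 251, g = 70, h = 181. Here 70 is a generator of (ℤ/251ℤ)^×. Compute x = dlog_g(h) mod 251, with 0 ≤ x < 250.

126

Baby-step giant-step with m = ceil(sqrt(250)) = 16.
Baby table (70^j mod 251 for j=0..15):
  0:1  1:70  2:131  3:134  4:93  5:235  6:135  7:163
  8:115  9:18  10:5  11:99  12:153  13:168  14:214  15:171
Giant step factor: 70^(-16) ≡ 74 (mod 251).
Scan 181·74^i mod 251 for i = 0, 1, …:
  i=0: 181   i=1: 91   i=2: 208   i=3: 81
  i=4: 221   i=5: 39   i=6: 125   i=7: 214
Match at i=7, j=14: x = 7·16 + 14 = 126.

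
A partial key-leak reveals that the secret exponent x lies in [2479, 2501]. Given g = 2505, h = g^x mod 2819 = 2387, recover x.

2487

Compute 2505^2479 mod 2819 = 1909, then multiply by 2505 repeatedly:
  2505^2479=1909  2505^2480=1021  2505^2481=772  2505^2482=26  2505^2483=293
  2505^2484=1025  2505^2485=2335  2505^2486=2569  2505^2487=2387
Found 2387 at exponent 2487.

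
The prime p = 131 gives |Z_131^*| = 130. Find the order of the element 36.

The order of 36 must divide p − 1 = 130 = 2 · 5 · 13.
Divisors: 1, 2, 5, 10, 13, 26, 65, 130.
Check each in increasing order: 36^1 ≡ 36;  36^2 ≡ 117;  36^5 ≡ 113;  36^10 ≡ 62;  36^13 ≡ 61;  36^26 ≡ 53;  36^65 ≡ 1.
Smallest exponent giving 1 is 65.

65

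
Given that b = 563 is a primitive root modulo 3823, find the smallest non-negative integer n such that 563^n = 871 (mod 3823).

Baby-step giant-step with m = ceil(sqrt(3822)) = 62.
Baby table (563^j mod 3823 for j=0..61):
  0:1  1:563  2:3483  3:3553  4:910  5:48  6:263  7:2795
  8:2332  9:1627  10:2304  11:1155  12:355  13:1069  14:1636  15:3548
  16:1918  17:1748  18:1613  19:2068  20:2092  21:312  22:3621  23:964
  24:3689  25:1018  26:3507  27:1773  28:396  29:1214  30:2988  31:124
  32:998  33:3716  34:927  35:1973  36:2129  37:2028  38:2510  39:2443
  40:2952  41:2794  42:1769  43:1967  44:2574  45:245  46:307  47:806
  48:2664  49:1216  50:291  51:3267  52:458  53:1713  54:1023  55:2499
  56:73  57:2869  58:1941  59:3228  60:1439  61:3504
Giant step factor: 563^(-62) ≡ 1866 (mod 3823).
Scan 871·1866^i mod 3823 for i = 0, 1, …:
  i=0: 871   i=1: 511   i=2: 1599   i=3: 1794
  i=4: 2479   i=5: 3807   i=6: 728   i=7: 1283
  i=8: 880   i=9: 2013     …   i=30: 2578
  i=31: 1214
Match at i=31, j=29: n = 31·62 + 29 = 1951.

1951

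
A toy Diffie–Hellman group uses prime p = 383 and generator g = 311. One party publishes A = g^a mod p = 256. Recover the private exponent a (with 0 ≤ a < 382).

34

Baby-step giant-step with m = ceil(sqrt(382)) = 20.
Baby table (311^j mod 383 for j=0..19):
  0:1  1:311  2:205  3:177  4:278  5:283  6:306  7:182
  8:301  9:159  10:42  11:40  12:184  13:157  14:186  15:13
  16:213  17:367  18:3  19:167
Giant step factor: 311^(-20) ≡ 279 (mod 383).
Scan 256·279^i mod 383 for i = 0, 1, …:
  i=0: 256   i=1: 186
Match at i=1, j=14: a = 1·20 + 14 = 34.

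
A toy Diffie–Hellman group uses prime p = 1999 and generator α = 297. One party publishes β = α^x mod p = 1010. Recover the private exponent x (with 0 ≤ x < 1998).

1960

Baby-step giant-step with m = ceil(sqrt(1998)) = 45.
Baby table (297^j mod 1999 for j=0..44):
  0:1  1:297  2:253  3:1178  4:41  5:183  6:378  7:322
  8:1681  9:1506  10:1505  11:1208  12:955  13:1776  14:1735  15:1552
  16:1174  17:852  18:1170  19:1663  20:158  21:949  22:1993  23:217
  24:481  25:928  26:1753  27:901  28:1730  29:67  30:1908  31:959
  32:965  33:748  34:267  35:1338  36:1584  37:683  38:952  39:885
  40:976  41:17  42:1051  43:303  44:36
Giant step factor: 297^(-45) ≡ 1282 (mod 1999).
Scan 1010·1282^i mod 1999 for i = 0, 1, …:
  i=0: 1010   i=1: 1467   i=2: 1634   i=3: 1835
  i=4: 1646   i=5: 1227   i=6: 1800   i=7: 754
  i=8: 1111   i=9: 1014     …   i=42: 1139
  i=43: 928
Match at i=43, j=25: x = 43·45 + 25 = 1960.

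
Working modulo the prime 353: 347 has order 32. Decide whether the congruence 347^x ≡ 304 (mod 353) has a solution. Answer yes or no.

yes

304 ∈ ⟨347⟩ iff 304^32 ≡ 1 (mod 353), since |⟨347⟩| = 32.
304^32 mod 353 = 1.
Since 1 = 1, 304 lies in the subgroup.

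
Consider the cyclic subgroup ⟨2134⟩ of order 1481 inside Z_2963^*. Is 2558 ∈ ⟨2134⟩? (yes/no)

yes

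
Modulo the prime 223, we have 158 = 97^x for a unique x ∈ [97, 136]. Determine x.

115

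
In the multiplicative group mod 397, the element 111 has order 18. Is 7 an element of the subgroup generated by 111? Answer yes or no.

no

⟨111⟩ has order 18; its elements mod 397 are {1, 14, 34, 35, 79, 85, 93, 111, 196, 201, 286, 304, 312, 318, 362, 363, 383, 396}.
7 is not in this set.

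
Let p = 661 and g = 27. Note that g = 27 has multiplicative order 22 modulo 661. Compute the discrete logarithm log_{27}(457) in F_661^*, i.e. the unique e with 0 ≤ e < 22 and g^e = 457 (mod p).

6

Successive powers of 27 modulo 661:
  27^0=1  27^1=27  27^2=68  27^3=514  27^4=658  27^5=580
  27^6=457
So 27^6 ≡ 457 (mod 661), giving e = 6.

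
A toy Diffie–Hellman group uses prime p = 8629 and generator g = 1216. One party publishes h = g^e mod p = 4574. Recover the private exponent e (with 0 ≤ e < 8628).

2027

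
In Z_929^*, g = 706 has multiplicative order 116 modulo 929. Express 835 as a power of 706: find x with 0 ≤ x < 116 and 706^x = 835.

3

Baby-step giant-step with m = ceil(sqrt(116)) = 11.
Baby table (706^j mod 929 for j=0..10):
  0:1  1:706  2:492  3:835  4:524  5:202  6:475  7:910
  8:521  9:871  10:857
Giant step factor: 706^(-11) ≡ 710 (mod 929).
Scan 835·710^i mod 929 for i = 0, 1, …:
  i=0: 835
Match at i=0, j=3: x = 0·11 + 3 = 3.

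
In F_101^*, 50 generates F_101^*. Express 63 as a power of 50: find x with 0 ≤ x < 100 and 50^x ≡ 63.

3

Successive powers of 50 modulo 101:
  50^0=1  50^1=50  50^2=76  50^3=63
So 50^3 ≡ 63 (mod 101), giving x = 3.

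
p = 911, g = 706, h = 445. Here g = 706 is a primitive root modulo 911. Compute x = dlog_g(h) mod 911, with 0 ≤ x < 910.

Baby-step giant-step with m = ceil(sqrt(910)) = 31.
Baby table (706^j mod 911 for j=0..30):
  0:1  1:706  2:119  3:202  4:496  5:352  6:720  7:893
  8:46  9:591  10:8  11:182  12:41  13:705  14:324  15:83
  16:294  17:767  18:368  19:173  20:64  21:545  22:328  23:174
  24:770  25:664  26:530  27:670  28:211  29:473  30:512
Giant step factor: 706^(-31) ≡ 612 (mod 911).
Scan 445·612^i mod 911 for i = 0, 1, …:
  i=0: 445   i=1: 862   i=2: 75   i=3: 350
  i=4: 115   i=5: 233   i=6: 480   i=7: 418
  i=8: 736   i=9: 398     …   i=27: 140
  i=28: 46
Match at i=28, j=8: x = 28·31 + 8 = 876.

876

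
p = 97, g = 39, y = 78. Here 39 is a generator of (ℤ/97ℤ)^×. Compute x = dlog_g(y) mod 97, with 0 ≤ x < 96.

63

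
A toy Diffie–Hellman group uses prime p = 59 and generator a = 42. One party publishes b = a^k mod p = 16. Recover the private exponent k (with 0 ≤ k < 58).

32

Baby-step giant-step with m = ceil(sqrt(58)) = 8.
Baby table (42^j mod 59 for j=0..7):
  0:1  1:42  2:53  3:43  4:36  5:37  6:20  7:14
Giant step factor: 42^(-8) ≡ 29 (mod 59).
Scan 16·29^i mod 59 for i = 0, 1, …:
  i=0: 16   i=1: 51   i=2: 4   i=3: 57
  i=4: 1
Match at i=4, j=0: k = 4·8 + 0 = 32.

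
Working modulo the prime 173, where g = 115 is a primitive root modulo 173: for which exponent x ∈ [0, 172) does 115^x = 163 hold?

110

Baby-step giant-step with m = ceil(sqrt(172)) = 14.
Baby table (115^j mod 173 for j=0..13):
  0:1  1:115  2:77  3:32  4:47  5:42  6:159  7:120
  8:133  9:71  10:34  11:104  12:23  13:50
Giant step factor: 115^(-14) ≡ 38 (mod 173).
Scan 163·38^i mod 173 for i = 0, 1, …:
  i=0: 163   i=1: 139   i=2: 92   i=3: 36
  i=4: 157   i=5: 84   i=6: 78   i=7: 23
Match at i=7, j=12: x = 7·14 + 12 = 110.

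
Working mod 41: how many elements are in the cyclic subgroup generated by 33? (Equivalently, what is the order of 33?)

20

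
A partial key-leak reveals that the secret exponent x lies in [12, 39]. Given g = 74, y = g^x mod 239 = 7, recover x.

Compute 74^12 mod 239 = 15, then multiply by 74 repeatedly:
  74^12=15  74^13=154  74^14=163  74^15=112  74^16=162
  74^17=38  74^18=183  74^19=158  74^20=220  74^21=28
  74^22=160  74^23=129  74^24=225  74^25=159  74^26=55
  74^27=7
Found 7 at exponent 27.

27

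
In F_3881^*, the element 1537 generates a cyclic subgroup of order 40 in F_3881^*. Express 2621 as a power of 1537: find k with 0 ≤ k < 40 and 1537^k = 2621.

19

Successive powers of 1537 modulo 3881:
  1537^0=1  1537^1=1537  1537^2=2721  1537^3=2340  1537^4=2774  1537^5=2300
  1537^6=3390  1537^7=2128  1537^8=2934  1537^9=3717  1537^10=197  1537^11=71
  1537^12=459  1537^13=3022  1537^14=3138  1537^15=2904  1537^16=298  1537^17=68
  1537^18=3610  1537^19=2621
So 1537^19 ≡ 2621 (mod 3881), giving k = 19.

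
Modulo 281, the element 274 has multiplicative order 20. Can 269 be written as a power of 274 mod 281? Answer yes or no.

no

269 ∈ ⟨274⟩ iff 269^20 ≡ 1 (mod 281), since |⟨274⟩| = 20.
269^20 mod 281 = 222.
Since 222 ≠ 1, 269 does not lie in the subgroup.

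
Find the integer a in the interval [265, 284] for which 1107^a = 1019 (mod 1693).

279

Compute 1107^265 mod 1693 = 1551, then multiply by 1107 repeatedly:
  1107^265=1551  1107^266=255  1107^267=1247  1107^268=634  1107^269=936
  1107^270=36  1107^271=913  1107^272=1663  1107^273=650  1107^274=25
  1107^275=587  1107^276=1390  1107^277=1486  1107^278=1099  1107^279=1019
Found 1019 at exponent 279.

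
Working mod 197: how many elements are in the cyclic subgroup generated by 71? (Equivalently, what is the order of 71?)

The order of 71 must divide p − 1 = 196 = 2^2 · 7^2.
Divisors: 1, 2, 4, 7, 14, 28, 49, 98, 196.
Check each in increasing order: 71^1 ≡ 71;  71^2 ≡ 116;  71^4 ≡ 60;  71^7 ≡ 84;  71^14 ≡ 161;  71^28 ≡ 114;  71^49 ≡ 14;  71^98 ≡ 196;  71^196 ≡ 1.
Smallest exponent giving 1 is 196.

196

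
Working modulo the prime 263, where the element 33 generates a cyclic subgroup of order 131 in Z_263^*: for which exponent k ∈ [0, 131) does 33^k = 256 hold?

41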